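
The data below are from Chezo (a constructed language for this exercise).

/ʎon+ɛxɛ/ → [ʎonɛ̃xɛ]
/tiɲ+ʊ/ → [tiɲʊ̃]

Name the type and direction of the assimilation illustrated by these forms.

The vowel /ɛ/ surfaces as nasalised [ɛ̃] next to the preceding nasal /n/ — it has acquired the [+nasal] feature of its neighbour.
The other form shows the same pattern: /ʊ/ → [ʊ̃] after /ɲ/ — each time a vowel is nasalised next to a preceding nasal.
Because the conditioning nasal is to the left of the vowel that changes, the process is progressive (perseverative).

progressive nasality assimilation (vowel nasalisation)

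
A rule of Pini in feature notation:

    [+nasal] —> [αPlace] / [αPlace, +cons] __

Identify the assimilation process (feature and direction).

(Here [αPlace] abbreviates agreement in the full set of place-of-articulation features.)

The shared variable α links the value of the place features (abbreviated [Place]) on the target to the same value on the neighbouring segment, so place is the feature that assimilates.
The conditioning segment sits to the left of the focus bar, meaning the trigger precedes the segment that changes — progressive assimilation.

progressive place assimilation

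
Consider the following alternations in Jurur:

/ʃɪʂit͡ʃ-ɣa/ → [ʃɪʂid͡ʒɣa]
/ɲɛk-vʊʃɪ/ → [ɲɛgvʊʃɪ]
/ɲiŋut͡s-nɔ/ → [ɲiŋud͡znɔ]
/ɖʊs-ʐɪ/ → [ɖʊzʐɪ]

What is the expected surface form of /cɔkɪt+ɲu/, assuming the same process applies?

[cɔkɪdɲu]

The data show regressive voicing assimilation: /t͡ʃ/ → [d͡ʒ] before /ɣ/; /k/ → [g] before /v/; /t͡s/ → [d͡z] before /n/; /s/ → [z] before /ʐ/. In each pair only voicing changes, matching the following consonant, while place and manner stay constant.
The rule targets /t/ (voiceless alveolar stop), which sits before the trigger /ɲ/ (voiced).
A voiced alveolar stop is [d], so the surface segment is [d].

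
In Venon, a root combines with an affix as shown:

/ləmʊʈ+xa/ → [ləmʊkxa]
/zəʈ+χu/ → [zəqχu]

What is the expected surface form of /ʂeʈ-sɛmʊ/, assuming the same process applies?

[ʂetsɛmʊ]

The data show regressive place assimilation: /ʈ/ → [k] before /x/; /ʈ/ → [q] before /χ/. In each pair only place changes, matching the following consonant, while manner and voice stay constant.
The rule targets /ʈ/ (voiceless retroflex stop), which sits before the trigger /s/ (alveolar).
Changing only its place to alveolar gives [t] — the voiceless alveolar stop.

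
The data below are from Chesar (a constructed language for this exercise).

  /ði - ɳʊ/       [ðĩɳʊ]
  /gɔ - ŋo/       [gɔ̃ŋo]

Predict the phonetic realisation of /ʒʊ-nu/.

[ʒʊ̃nu]

The data show regressive nasality assimilation (vowel nasalisation): /i/ → [ĩ] before /ɳ/; /ɔ/ → [ɔ̃] before /ŋ/ — a vowel is nasalised by an immediately following nasal consonant.
/ʊ/ sits next to the nasal /n/ and is therefore nasalised to [ʊ̃].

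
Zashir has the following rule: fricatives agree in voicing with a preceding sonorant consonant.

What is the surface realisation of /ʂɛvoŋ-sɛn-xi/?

[ʂɛvoŋzɛnɣi]

The rule targets /s/ (voiceless alveolar fricative), which sits after the trigger /ŋ/ (voiced).
The voiced alveolar fricative is [z], so /s/ → [z].
The same rule applies at the second boundary: /x/ → [ɣ] next to /n/.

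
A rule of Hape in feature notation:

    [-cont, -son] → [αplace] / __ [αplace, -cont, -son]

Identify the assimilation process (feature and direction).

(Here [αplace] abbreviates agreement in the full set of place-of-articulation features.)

regressive place assimilation

The shared variable α links the value of the place features (abbreviated [place]) on the target to the same value on the neighbouring segment, so place is the feature that assimilates.
Since the environment is written after the underscore, the trigger follows the target; the direction is regressive.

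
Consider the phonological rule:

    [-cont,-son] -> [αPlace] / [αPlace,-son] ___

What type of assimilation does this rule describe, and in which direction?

The rule copies the place features (abbreviated [Place]) from the environment onto the target, so the assimilating feature is place.
Since the environment is written before the underscore, the trigger precedes the target; the direction is progressive.

progressive place assimilation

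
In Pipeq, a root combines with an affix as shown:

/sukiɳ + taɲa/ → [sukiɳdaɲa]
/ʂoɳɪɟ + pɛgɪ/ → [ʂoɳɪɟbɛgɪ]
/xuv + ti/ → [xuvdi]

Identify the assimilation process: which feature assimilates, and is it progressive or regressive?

The segment that alternates is /t/, which surfaces as [d] when adjacent to /ɳ/.
The change voiceless → voiced matches the voicing of the preceding /ɳ/, identifying this as voicing assimilation.
Place and manner are unchanged, so the assimilation is partial, not total.
The other alternating forms pattern the same way: /p/ → [b] after /ɟ/ (voiceless → voiced, matching voiced); /t/ → [d] after /v/ (voiceless → voiced, matching voiced) — only voicing changes, and always toward the preceding segment.
The trigger is the preceding segment, so the direction is progressive (perseverative).

progressive voicing assimilation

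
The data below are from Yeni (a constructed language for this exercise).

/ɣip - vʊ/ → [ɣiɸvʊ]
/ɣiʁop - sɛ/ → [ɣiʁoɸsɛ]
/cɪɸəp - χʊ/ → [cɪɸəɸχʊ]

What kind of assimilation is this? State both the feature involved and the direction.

Underlying /p/ is realised as [ɸ] next to /v/; /v/ itself does not change.
The change stop → fricative matches the manner of the following /v/, identifying this as manner assimilation.
Place and voice are unchanged, so the assimilation is partial, not total.
The other alternating forms pattern the same way: /p/ → [ɸ] before /s/ (stop → fricative, matching a fricative); /p/ → [ɸ] before /χ/ (stop → fricative, matching a fricative) — only manner changes, and always toward the following segment.
The trigger is the following segment, so the direction is regressive (anticipatory).

regressive manner assimilation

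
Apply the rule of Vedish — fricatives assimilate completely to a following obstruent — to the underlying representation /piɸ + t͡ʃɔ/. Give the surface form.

/ɸ/ is the segment targeted by the rule; it sits immediately before /t͡ʃ/, so it assimilates completely and surfaces as [t͡ʃ].

[pit͡ʃt͡ʃɔ]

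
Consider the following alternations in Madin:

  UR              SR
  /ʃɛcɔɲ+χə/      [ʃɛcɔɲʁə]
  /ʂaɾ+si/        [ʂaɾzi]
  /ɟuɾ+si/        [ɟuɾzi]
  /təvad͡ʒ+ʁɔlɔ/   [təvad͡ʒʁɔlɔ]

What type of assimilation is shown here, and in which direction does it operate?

Comparing underlying and surface forms, /χ/ → [ʁ] is the alternation; the neighbouring /ɲ/ is constant.
/χ/ is voiceless while /ɲ/ is voiced; the output [ʁ] is voiced, matching the trigger — so the feature that spreads is voicing.
Place and manner are unchanged, so the assimilation is partial, not total.
The other alternating form patterns the same way: /s/ → [z] after /ɾ/ (voiceless → voiced, matching voiced) — only voicing changes, and always toward the preceding segment.
No alternation appears in [təvad͡ʒʁɔlɔ]: there the adjacent consonants already agree in voicing (/ʁ/ and /d͡ʒ/ are both voiced), so this form is consistent with the same rule.
Since the segment that changes follows the conditioning segment, the assimilation is progressive.

progressive voicing assimilation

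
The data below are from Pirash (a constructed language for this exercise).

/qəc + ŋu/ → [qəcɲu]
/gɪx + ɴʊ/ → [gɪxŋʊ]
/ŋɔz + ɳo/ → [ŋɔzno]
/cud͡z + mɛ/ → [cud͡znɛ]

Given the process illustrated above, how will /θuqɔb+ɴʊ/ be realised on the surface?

The data show progressive place assimilation: /ŋ/ → [ɲ] after /c/; /ɴ/ → [ŋ] after /x/; /ɳ/ → [n] after /z/; /m/ → [n] after /d͡z/. In each pair only place changes, matching the preceding consonant, while manner and voice stay constant.
/ɴ/ is a voiced uvular nasal. The preceding trigger /b/ is bilabial, so /ɴ/ must become bilabial as well.
Changing only its place to bilabial gives [m] — the voiced bilabial nasal.

[θuqɔbmʊ]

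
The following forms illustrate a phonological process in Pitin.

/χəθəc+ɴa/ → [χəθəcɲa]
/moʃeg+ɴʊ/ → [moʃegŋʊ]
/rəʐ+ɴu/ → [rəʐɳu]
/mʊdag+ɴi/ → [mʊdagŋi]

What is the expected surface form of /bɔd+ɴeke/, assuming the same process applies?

The data show progressive place assimilation: /ɴ/ → [ɲ] after /c/; /ɴ/ → [ŋ] after /g/; /ɴ/ → [ɳ] after /ʐ/. In each pair only place changes, matching the preceding consonant, while manner and voice stay constant.
The rule targets /ɴ/ (voiced uvular nasal), which sits after the trigger /d/ (alveolar).
A voiced alveolar nasal is [n], so the surface segment is [n].

[bɔdneke]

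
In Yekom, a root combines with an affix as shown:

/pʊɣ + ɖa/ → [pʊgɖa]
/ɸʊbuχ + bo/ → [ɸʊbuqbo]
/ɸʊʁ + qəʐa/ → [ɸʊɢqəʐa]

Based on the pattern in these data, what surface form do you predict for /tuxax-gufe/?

[tuxakgufe]

The data show regressive manner assimilation: /ɣ/ → [g] before /ɖ/; /χ/ → [q] before /b/; /ʁ/ → [ɢ] before /q/. In each pair only manner changes, matching the following consonant, while place and voice stay constant.
/x/ is a voiceless velar fricative. The following trigger /g/ is a stop, so /x/ must become a stop as well.
Changing only its manner to stop gives [k] — the voiceless velar stop.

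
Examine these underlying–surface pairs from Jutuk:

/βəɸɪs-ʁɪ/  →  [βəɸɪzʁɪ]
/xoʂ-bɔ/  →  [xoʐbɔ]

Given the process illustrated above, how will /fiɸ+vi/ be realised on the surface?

[fiβvi]

The data show regressive voicing assimilation: /s/ → [z] before /ʁ/; /ʂ/ → [ʐ] before /b/. In each pair only voicing changes, matching the following consonant, while place and manner stay constant.
/ɸ/ is a voiceless bilabial fricative. The following trigger /v/ is voiced, so /ɸ/ must become voiced as well.
The voiced bilabial fricative is [β], so /ɸ/ → [β].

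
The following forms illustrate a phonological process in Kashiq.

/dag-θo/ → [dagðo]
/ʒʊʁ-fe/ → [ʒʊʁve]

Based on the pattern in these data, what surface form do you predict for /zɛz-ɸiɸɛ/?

The data show progressive voicing assimilation: /θ/ → [ð] after /g/; /f/ → [v] after /ʁ/. In each pair only voicing changes, matching the preceding consonant, while place and manner stay constant.
/ɸ/ is a voiceless bilabial fricative. The preceding trigger /z/ is voiced, so /ɸ/ must become voiced as well.
A voiced bilabial fricative is [β], so the surface segment is [β].

[zɛzβiɸɛ]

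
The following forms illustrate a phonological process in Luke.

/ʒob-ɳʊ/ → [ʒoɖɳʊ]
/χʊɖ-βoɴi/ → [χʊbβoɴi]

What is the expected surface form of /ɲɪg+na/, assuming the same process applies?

[ɲɪdna]

The data show regressive place assimilation: /b/ → [ɖ] before /ɳ/; /ɖ/ → [b] before /β/. In each pair only place changes, matching the following consonant, while manner and voice stay constant.
/g/ is a voiced velar stop. The following trigger /n/ is alveolar, so /g/ must become alveolar as well.
Changing only its place to alveolar gives [d] — the voiced alveolar stop.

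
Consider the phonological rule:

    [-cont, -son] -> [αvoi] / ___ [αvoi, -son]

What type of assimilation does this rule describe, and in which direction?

The rule copies [voi] from the environment onto the target, so the assimilating feature is voicing.
The conditioning segment sits to the right of the focus bar, meaning the trigger follows the segment that changes — regressive assimilation.

regressive voicing assimilation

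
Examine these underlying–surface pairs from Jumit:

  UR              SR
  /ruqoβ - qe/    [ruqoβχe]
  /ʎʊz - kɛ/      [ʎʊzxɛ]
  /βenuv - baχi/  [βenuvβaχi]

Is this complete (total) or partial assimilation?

partial assimilation

Underlying /q/ is realised as [χ] next to /β/; /β/ itself does not change.
/q/ is a stop while /β/ is a fricative; the output [χ] is a fricative, matching the trigger — so the feature that spreads is manner.
Place and voice are unchanged, so the assimilation is partial, not total.
Checking the remaining alternations: /k/ → [x] after /z/ (stop → fricative, matching a fricative); /b/ → [β] after /v/ (stop → fricative, matching a fricative) — only manner changes, and always toward the preceding segment.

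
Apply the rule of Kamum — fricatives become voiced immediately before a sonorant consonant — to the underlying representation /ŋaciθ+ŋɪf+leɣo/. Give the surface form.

[ŋaciðŋɪvleɣo]

The rule targets /θ/ (voiceless dental fricative), which sits before the trigger /ŋ/ (voiced).
Changing only its voicing to voiced gives [ð] — the voiced dental fricative.
At the second juncture, /f/ likewise becomes [v] adjacent to /l/.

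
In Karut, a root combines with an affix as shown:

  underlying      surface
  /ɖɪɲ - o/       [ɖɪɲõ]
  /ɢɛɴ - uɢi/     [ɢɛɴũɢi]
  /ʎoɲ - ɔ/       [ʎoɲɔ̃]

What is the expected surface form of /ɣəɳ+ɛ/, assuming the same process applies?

The data show progressive nasality assimilation (vowel nasalisation): /o/ → [õ] after /ɲ/; /u/ → [ũ] after /ɴ/; /ɔ/ → [ɔ̃] after /ɲ/ — a vowel is nasalised by an immediately preceding nasal consonant.
The vowel /ɛ/ is adjacent to the preceding nasal /ɳ/, so it acquires [+nasal] and surfaces as [ɛ̃].

[ɣəɳɛ̃]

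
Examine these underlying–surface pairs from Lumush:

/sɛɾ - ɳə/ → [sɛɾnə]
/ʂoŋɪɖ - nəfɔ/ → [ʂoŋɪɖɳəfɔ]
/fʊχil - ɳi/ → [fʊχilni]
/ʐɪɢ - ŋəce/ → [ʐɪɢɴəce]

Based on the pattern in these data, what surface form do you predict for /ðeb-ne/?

The data show progressive place assimilation: /ɳ/ → [n] after /ɾ/; /n/ → [ɳ] after /ɖ/; /ɳ/ → [n] after /l/; /ŋ/ → [ɴ] after /ɢ/. In each pair only place changes, matching the preceding consonant, while manner and voice stay constant.
The rule targets /n/ (voiced alveolar nasal), which sits after the trigger /b/ (bilabial).
A voiced bilabial nasal is [m], so the surface segment is [m].

[ðebme]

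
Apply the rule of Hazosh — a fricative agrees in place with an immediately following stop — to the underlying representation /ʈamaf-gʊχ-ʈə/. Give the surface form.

[ʈamaxgʊʂʈə]

The rule targets /f/ (voiceless labiodental fricative), which sits before the trigger /g/ (velar).
The voiceless velar fricative is [x], so /f/ → [x].
At the second juncture, /χ/ likewise becomes [ʂ] adjacent to /ʈ/.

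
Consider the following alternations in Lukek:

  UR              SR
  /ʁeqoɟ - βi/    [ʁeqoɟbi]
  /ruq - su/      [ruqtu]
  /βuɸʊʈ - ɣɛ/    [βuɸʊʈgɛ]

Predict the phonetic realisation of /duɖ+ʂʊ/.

The data show progressive manner assimilation: /β/ → [b] after /ɟ/; /s/ → [t] after /q/; /ɣ/ → [g] after /ʈ/. In each pair only manner changes, matching the preceding consonant, while place and voice stay constant.
The rule targets /ʂ/ (voiceless retroflex fricative), which sits after the trigger /ɖ/ (stop).
The voiceless retroflex stop is [ʈ], so /ʂ/ → [ʈ].

[duɖʈʊ]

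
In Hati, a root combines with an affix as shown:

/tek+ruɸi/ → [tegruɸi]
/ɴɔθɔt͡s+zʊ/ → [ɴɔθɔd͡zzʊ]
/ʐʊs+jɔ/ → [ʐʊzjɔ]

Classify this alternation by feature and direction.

The segment that alternates is /k/, which surfaces as [g] when adjacent to /r/.
/k/ is voiceless while /r/ is voiced; the output [g] is voiced, matching the trigger — so the feature that spreads is voicing.
Place and manner are unchanged, so the assimilation is partial, not total.
Checking the remaining alternations: /t͡s/ → [d͡z] before /z/ (voiceless → voiced, matching voiced); /s/ → [z] before /j/ (voiceless → voiced, matching voiced) — only voicing changes, and always toward the following segment.
The trigger is the following segment, so the direction is regressive (anticipatory).

regressive voicing assimilation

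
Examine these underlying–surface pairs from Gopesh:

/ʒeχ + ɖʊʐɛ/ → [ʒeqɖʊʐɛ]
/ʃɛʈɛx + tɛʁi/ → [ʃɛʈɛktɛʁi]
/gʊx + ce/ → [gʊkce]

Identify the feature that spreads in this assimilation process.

Comparing underlying and surface forms, /χ/ → [q] is the alternation; the neighbouring /ɖ/ is constant.
/χ/ is a fricative while /ɖ/ is a stop; the output [q] is a stop, matching the trigger — so the feature that spreads is manner.
The other alternating forms pattern the same way: /x/ → [k] before /t/ (fricative → stop, matching a stop); /x/ → [k] before /c/ (fricative → stop, matching a stop) — only manner changes, and always toward the following segment.

manner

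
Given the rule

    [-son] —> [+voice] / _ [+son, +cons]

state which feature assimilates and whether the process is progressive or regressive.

regressive voicing assimilation

The structural change is [+voice], and the conditioning segment [+son, +cons] (a sonorant consonant) is itself voiced, so the target comes to share the voicing of its neighbour — voicing assimilation.
Since the environment is written after the underscore, the trigger follows the target; the direction is regressive.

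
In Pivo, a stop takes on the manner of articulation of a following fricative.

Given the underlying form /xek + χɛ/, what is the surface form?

The rule targets /k/ (voiceless velar stop), which sits before the trigger /χ/ (fricative).
The voiceless velar fricative is [x], so /k/ → [x].

[xexχɛ]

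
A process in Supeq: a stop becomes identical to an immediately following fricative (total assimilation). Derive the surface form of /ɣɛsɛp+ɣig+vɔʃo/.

[ɣɛsɛɣɣivvɔʃo]

/p/ is the segment targeted by the rule; it sits immediately before /ɣ/, so it assimilates completely and surfaces as [ɣ].
The same rule applies at the second boundary: /g/ → [v] next to /v/.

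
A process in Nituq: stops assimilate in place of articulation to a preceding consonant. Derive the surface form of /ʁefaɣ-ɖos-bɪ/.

[ʁefaɣgosdɪ]

The rule targets /ɖ/ (voiced retroflex stop), which sits after the trigger /ɣ/ (velar).
A voiced velar stop is [g], so the surface segment is [g].
The same rule applies at the second boundary: /b/ → [d] next to /s/.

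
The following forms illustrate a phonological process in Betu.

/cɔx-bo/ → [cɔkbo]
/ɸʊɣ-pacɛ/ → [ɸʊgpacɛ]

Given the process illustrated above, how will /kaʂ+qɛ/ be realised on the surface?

[kaʈqɛ]

The data show regressive manner assimilation: /x/ → [k] before /b/; /ɣ/ → [g] before /p/. In each pair only manner changes, matching the following consonant, while place and voice stay constant.
/ʂ/ is a voiceless retroflex fricative. The following trigger /q/ is a stop, so /ʂ/ must become a stop as well.
Changing only its manner to stop gives [ʈ] — the voiceless retroflex stop.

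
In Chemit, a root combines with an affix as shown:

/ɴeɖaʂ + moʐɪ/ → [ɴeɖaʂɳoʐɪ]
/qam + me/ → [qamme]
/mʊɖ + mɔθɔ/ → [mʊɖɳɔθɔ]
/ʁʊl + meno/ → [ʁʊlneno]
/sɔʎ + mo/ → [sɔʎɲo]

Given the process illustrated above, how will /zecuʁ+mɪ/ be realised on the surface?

The data show progressive place assimilation: /m/ → [ɳ] after /ʂ/; /m/ → [ɳ] after /ɖ/; /m/ → [n] after /l/; /m/ → [ɲ] after /ʎ/. In each pair only place changes, matching the preceding consonant, while manner and voice stay constant.
Nothing changes in [qamme]: there the adjacent consonants already agree in place (/m/ and /m/ are both bilabial), so this form is consistent with the same rule.
/m/ is a voiced bilabial nasal. The preceding trigger /ʁ/ is uvular, so /m/ must become uvular as well.
A voiced uvular nasal is [ɴ], so the surface segment is [ɴ].

[zecuʁɴɪ]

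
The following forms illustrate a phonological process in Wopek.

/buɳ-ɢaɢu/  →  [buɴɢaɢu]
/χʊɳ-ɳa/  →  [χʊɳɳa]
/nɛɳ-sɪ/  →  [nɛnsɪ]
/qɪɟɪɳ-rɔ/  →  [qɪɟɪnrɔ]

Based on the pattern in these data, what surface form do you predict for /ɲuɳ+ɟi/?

The data show regressive place assimilation: /ɳ/ → [ɴ] before /ɢ/; /ɳ/ → [n] before /s/; /ɳ/ → [n] before /r/. In each pair only place changes, matching the following consonant, while manner and voice stay constant.
Nothing changes in [χʊɳɳa]: there the adjacent consonants already agree in place (/ɳ/ and /ɳ/ are both retroflex), so this form is consistent with the same rule.
/ɳ/ is a voiced retroflex nasal. The following trigger /ɟ/ is palatal, so /ɳ/ must become palatal as well.
A voiced palatal nasal is [ɲ], so the surface segment is [ɲ].

[ɲuɲɟi]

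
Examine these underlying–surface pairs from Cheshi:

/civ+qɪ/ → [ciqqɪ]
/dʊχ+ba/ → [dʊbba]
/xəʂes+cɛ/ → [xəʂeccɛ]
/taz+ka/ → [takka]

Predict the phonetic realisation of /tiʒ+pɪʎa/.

[tippɪʎa]

The data show regressive total assimilation (/v/ → [q] before /q/; /χ/ → [b] before /b/; /s/ → [c] before /c/; /z/ → [k] before /k/): in every case the target segment becomes identical to its following neighbour, copying more than a single feature.
/ʒ/ is the segment targeted by the rule; it sits immediately before /p/, so it assimilates completely and surfaces as [p].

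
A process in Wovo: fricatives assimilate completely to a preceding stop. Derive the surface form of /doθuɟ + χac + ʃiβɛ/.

[doθuɟɟacciβɛ]

/χ/ is the segment targeted by the rule; it sits immediately after /ɟ/, so it assimilates completely and surfaces as [ɟ].
The same rule applies at the second boundary: /ʃ/ → [c] next to /c/.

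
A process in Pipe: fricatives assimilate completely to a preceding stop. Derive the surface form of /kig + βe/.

[kigge]

/β/ is the segment targeted by the rule; it sits immediately after /g/, so it assimilates completely and surfaces as [g].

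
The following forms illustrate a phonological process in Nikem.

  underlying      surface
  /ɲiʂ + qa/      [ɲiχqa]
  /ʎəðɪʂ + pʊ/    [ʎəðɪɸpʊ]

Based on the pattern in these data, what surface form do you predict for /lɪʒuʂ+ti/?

The data show regressive place assimilation: /ʂ/ → [χ] before /q/; /ʂ/ → [ɸ] before /p/. In each pair only place changes, matching the following consonant, while manner and voice stay constant.
/ʂ/ is a voiceless retroflex fricative. The following trigger /t/ is alveolar, so /ʂ/ must become alveolar as well.
A voiceless alveolar fricative is [s], so the surface segment is [s].

[lɪʒusti]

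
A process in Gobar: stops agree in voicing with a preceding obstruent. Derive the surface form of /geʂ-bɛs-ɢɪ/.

[geʂpɛsqɪ]

/b/ is a voiced bilabial stop. The preceding trigger /ʂ/ is voiceless, so /b/ must become voiceless as well.
The voiceless bilabial stop is [p], so /b/ → [p].
The same rule applies at the second boundary: /ɢ/ → [q] next to /s/.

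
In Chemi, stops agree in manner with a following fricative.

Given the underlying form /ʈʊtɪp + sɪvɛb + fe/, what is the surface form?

/p/ is a voiceless bilabial stop. The following trigger /s/ is a fricative, so /p/ must become a fricative as well.
Changing only its manner to fricative gives [ɸ] — the voiceless bilabial fricative.
At the second juncture, /b/ likewise becomes [β] adjacent to /f/.

[ʈʊtɪɸsɪvɛβfe]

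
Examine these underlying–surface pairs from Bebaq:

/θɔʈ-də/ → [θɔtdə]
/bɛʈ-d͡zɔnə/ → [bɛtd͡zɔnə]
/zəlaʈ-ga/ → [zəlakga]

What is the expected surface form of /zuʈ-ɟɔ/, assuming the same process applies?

[zucɟɔ]

The data show regressive place assimilation: /ʈ/ → [t] before /d/; /ʈ/ → [t] before /d͡z/; /ʈ/ → [k] before /g/. In each pair only place changes, matching the following consonant, while manner and voice stay constant.
The rule targets /ʈ/ (voiceless retroflex stop), which sits before the trigger /ɟ/ (palatal).
Changing only its place to palatal gives [c] — the voiceless palatal stop.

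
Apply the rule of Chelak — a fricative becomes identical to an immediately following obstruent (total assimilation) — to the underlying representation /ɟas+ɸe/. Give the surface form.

/s/ is the segment targeted by the rule; it sits immediately before /ɸ/, so it assimilates completely and surfaces as [ɸ].

[ɟaɸɸe]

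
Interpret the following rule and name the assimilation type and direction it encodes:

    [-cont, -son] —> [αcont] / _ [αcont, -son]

regressive manner assimilation

The shared variable α links the value of [cont] on the target to that of the neighbouring obstruent. [cont] distinguishes stops from fricatives — a manner-of-articulation feature — so this is manner assimilation.
Since the environment is written after the underscore, the trigger follows the target; the direction is regressive.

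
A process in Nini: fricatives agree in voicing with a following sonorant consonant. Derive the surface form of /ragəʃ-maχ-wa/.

/ʃ/ is a voiceless postalveolar fricative. The following trigger /m/ is voiced, so /ʃ/ must become voiced as well.
Changing only its voicing to voiced gives [ʒ] — the voiced postalveolar fricative.
At the second juncture, /χ/ likewise becomes [ʁ] adjacent to /w/.

[ragəʒmaʁwa]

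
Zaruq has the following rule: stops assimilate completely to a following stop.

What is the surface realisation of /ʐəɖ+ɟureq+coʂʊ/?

/ɖ/ is the segment targeted by the rule; it sits immediately before /ɟ/, so it assimilates completely and surfaces as [ɟ].
At the second juncture, /q/ likewise becomes [c] adjacent to /c/.

[ʐəɟɟureccoʂʊ]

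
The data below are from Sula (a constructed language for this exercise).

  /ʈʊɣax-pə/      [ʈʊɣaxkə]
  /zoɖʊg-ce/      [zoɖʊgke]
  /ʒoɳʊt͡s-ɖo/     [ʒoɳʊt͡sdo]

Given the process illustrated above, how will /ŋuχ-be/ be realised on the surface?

[ŋuχɢe]

The data show progressive place assimilation: /p/ → [k] after /x/; /c/ → [k] after /g/; /ɖ/ → [d] after /t͡s/. In each pair only place changes, matching the preceding consonant, while manner and voice stay constant.
/b/ is a voiced bilabial stop. The preceding trigger /χ/ is uvular, so /b/ must become uvular as well.
Changing only its place to uvular gives [ɢ] — the voiced uvular stop.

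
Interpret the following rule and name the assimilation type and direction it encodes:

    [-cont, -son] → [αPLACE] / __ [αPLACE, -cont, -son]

regressive place assimilation

The shared variable α links the value of the place features (abbreviated [PLACE]) on the target to the same value on the neighbouring segment, so place is the feature that assimilates.
The conditioning segment sits to the right of the focus bar, meaning the trigger follows the segment that changes — regressive assimilation.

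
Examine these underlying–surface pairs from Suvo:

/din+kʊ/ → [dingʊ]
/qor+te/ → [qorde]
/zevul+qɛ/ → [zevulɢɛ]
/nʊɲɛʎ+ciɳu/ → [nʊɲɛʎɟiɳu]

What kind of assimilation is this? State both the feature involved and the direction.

Underlying /k/ is realised as [g] next to /n/; /n/ itself does not change.
/k/ is voiceless while /n/ is voiced; the output [g] is voiced, matching the trigger — so the feature that spreads is voicing.
Place and manner are unchanged, so the assimilation is partial, not total.
The other alternating forms pattern the same way: /t/ → [d] after /r/ (voiceless → voiced, matching voiced); /q/ → [ɢ] after /l/ (voiceless → voiced, matching voiced); /c/ → [ɟ] after /ʎ/ (voiceless → voiced, matching voiced) — only voicing changes, and always toward the preceding segment.
Since the segment that changes follows the conditioning segment, the assimilation is progressive.

progressive voicing assimilation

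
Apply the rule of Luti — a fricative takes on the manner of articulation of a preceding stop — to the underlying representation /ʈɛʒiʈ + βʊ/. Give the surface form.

/β/ is a voiced bilabial fricative. The preceding trigger /ʈ/ is a stop, so /β/ must become a stop as well.
The voiced bilabial stop is [b], so /β/ → [b].

[ʈɛʒiʈbʊ]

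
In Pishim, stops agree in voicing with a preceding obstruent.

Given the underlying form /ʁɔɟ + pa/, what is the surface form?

/p/ is a voiceless bilabial stop. The preceding trigger /ɟ/ is voiced, so /p/ must become voiced as well.
Changing only its voicing to voiced gives [b] — the voiced bilabial stop.

[ʁɔɟba]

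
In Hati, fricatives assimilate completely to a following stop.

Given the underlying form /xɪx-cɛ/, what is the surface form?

[xɪccɛ]

/x/ is the segment targeted by the rule; it sits immediately before /c/, so it assimilates completely and surfaces as [c].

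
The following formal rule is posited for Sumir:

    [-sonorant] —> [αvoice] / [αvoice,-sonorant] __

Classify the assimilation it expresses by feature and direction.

The shared variable α links the value of [voice] on the target to the same value on the neighbouring segment, so voicing is the feature that assimilates.
The conditioning segment sits to the left of the focus bar, meaning the trigger precedes the segment that changes — progressive assimilation.

progressive voicing assimilation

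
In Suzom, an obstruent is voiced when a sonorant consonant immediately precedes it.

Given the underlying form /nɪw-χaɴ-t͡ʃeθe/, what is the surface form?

The rule targets /χ/ (voiceless uvular fricative), which sits after the trigger /w/ (voiced).
A voiced uvular fricative is [ʁ], so the surface segment is [ʁ].
The same rule applies at the second boundary: /t͡ʃ/ → [d͡ʒ] next to /ɴ/.

[nɪwʁaɴd͡ʒeθe]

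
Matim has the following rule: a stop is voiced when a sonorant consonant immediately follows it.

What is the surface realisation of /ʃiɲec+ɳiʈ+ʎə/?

/c/ is a voiceless palatal stop. The following trigger /ɳ/ is voiced, so /c/ must become voiced as well.
A voiced palatal stop is [ɟ], so the surface segment is [ɟ].
At the second juncture, /ʈ/ likewise becomes [ɖ] adjacent to /ʎ/.

[ʃiɲeɟɳiɖʎə]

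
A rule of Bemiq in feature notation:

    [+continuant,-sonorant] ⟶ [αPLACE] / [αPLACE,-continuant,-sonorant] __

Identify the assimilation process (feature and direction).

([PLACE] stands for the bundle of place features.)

progressive place assimilation

The shared variable α links the value of the place features (abbreviated [PLACE]) on the target to the same value on the neighbouring segment, so place is the feature that assimilates.
The conditioning segment sits to the left of the focus bar, meaning the trigger precedes the segment that changes — progressive assimilation.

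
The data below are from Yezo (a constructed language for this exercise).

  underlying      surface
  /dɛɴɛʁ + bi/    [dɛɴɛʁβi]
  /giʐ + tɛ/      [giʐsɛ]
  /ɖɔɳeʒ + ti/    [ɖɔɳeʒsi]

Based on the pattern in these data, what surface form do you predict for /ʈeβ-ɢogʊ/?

[ʈeβʁogʊ]

The data show progressive manner assimilation: /b/ → [β] after /ʁ/; /t/ → [s] after /ʐ/; /t/ → [s] after /ʒ/. In each pair only manner changes, matching the preceding consonant, while place and voice stay constant.
/ɢ/ is a voiced uvular stop. The preceding trigger /β/ is a fricative, so /ɢ/ must become a fricative as well.
A voiced uvular fricative is [ʁ], so the surface segment is [ʁ].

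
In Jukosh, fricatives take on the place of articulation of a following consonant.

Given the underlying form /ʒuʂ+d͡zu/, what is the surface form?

[ʒusd͡zu]

/ʂ/ is a voiceless retroflex fricative. The following trigger /d͡z/ is alveolar, so /ʂ/ must become alveolar as well.
Changing only its place to alveolar gives [s] — the voiceless alveolar fricative.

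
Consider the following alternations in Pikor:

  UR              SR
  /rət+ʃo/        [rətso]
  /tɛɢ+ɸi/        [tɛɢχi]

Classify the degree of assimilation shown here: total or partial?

partial assimilation

Underlying /ʃ/ is realised as [s] next to /t/; /t/ itself does not change.
The change postalveolar → alveolar matches the place of the preceding /t/, identifying this as place assimilation.
Manner and voice are unchanged, so the assimilation is partial, not total.
Checking the remaining alternation: /ɸ/ → [χ] after /ɢ/ (bilabial → uvular, matching uvular) — only place changes, and always toward the preceding segment.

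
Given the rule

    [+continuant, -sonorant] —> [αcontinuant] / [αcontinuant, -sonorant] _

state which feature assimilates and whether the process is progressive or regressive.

The shared variable α links the value of [continuant] on the target to that of the neighbouring obstruent. [continuant] distinguishes stops from fricatives — a manner-of-articulation feature — so this is manner assimilation.
Since the environment is written before the underscore, the trigger precedes the target; the direction is progressive.

progressive manner assimilation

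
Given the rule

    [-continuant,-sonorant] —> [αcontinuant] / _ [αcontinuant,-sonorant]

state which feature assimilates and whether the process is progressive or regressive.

The rule copies [continuant] (continuancy) from the environment onto the target stops; since [±continuant] encodes the stop/fricative manner contrast, the assimilating dimension is manner.
Since the environment is written after the underscore, the trigger follows the target; the direction is regressive.

regressive manner assimilation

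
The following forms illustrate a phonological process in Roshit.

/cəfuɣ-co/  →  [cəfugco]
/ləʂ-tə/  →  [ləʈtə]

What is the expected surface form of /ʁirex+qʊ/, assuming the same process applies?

[ʁirekqʊ]

The data show regressive manner assimilation: /ɣ/ → [g] before /c/; /ʂ/ → [ʈ] before /t/. In each pair only manner changes, matching the following consonant, while place and voice stay constant.
/x/ is a voiceless velar fricative. The following trigger /q/ is a stop, so /x/ must become a stop as well.
A voiceless velar stop is [k], so the surface segment is [k].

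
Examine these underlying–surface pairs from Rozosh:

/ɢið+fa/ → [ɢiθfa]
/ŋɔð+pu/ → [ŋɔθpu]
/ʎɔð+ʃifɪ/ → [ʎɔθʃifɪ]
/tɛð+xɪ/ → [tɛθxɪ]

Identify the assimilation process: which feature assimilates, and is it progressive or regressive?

The segment that alternates is /ð/, which surfaces as [θ] when adjacent to /f/.
The change voiced → voiceless matches the voicing of the following /f/, identifying this as voicing assimilation.
Place and manner are unchanged, so the assimilation is partial, not total.
The same holds elsewhere in the data: /ð/ → [θ] before /p/ (voiced → voiceless, matching voiceless); /ð/ → [θ] before /ʃ/ (voiced → voiceless, matching voiceless); /ð/ → [θ] before /x/ (voiced → voiceless, matching voiceless) — only voicing changes, and always toward the following segment.
The trigger is the following segment, so the direction is regressive (anticipatory).

regressive voicing assimilation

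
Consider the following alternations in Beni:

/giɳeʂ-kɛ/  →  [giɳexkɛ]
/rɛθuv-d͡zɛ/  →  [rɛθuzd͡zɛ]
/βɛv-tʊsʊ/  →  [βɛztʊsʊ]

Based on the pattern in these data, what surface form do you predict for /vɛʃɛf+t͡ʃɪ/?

The data show regressive place assimilation: /ʂ/ → [x] before /k/; /v/ → [z] before /d͡z/; /v/ → [z] before /t/. In each pair only place changes, matching the following consonant, while manner and voice stay constant.
The rule targets /f/ (voiceless labiodental fricative), which sits before the trigger /t͡ʃ/ (postalveolar).
The voiceless postalveolar fricative is [ʃ], so /f/ → [ʃ].

[vɛʃɛʃt͡ʃɪ]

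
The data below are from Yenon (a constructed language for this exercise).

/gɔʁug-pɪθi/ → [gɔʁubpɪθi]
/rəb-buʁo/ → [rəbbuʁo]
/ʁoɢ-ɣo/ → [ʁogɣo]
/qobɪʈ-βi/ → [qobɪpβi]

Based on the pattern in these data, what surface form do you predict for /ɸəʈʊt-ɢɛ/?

The data show regressive place assimilation: /g/ → [b] before /p/; /ɢ/ → [g] before /ɣ/; /ʈ/ → [p] before /β/. In each pair only place changes, matching the following consonant, while manner and voice stay constant.
No alternation appears in [rəbbuʁo]: there the adjacent consonants already agree in place (/b/ and /b/ are both bilabial), so this form is consistent with the same rule.
The rule targets /t/ (voiceless alveolar stop), which sits before the trigger /ɢ/ (uvular).
A voiceless uvular stop is [q], so the surface segment is [q].

[ɸəʈʊqɢɛ]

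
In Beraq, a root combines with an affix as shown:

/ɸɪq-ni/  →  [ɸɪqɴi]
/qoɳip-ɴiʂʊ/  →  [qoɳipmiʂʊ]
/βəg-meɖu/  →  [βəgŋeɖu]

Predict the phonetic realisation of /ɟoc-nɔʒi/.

[ɟocɲɔʒi]

The data show progressive place assimilation: /n/ → [ɴ] after /q/; /ɴ/ → [m] after /p/; /m/ → [ŋ] after /g/. In each pair only place changes, matching the preceding consonant, while manner and voice stay constant.
The rule targets /n/ (voiced alveolar nasal), which sits after the trigger /c/ (palatal).
The voiced palatal nasal is [ɲ], so /n/ → [ɲ].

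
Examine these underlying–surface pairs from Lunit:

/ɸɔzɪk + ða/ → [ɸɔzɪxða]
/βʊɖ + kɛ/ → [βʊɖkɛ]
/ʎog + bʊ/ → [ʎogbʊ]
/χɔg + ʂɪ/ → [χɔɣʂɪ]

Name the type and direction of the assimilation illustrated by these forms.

Underlying /k/ is realised as [x] next to /ð/; /ð/ itself does not change.
/k/ is a stop while /ð/ is a fricative; the output [x] is a fricative, matching the trigger — so the feature that spreads is manner.
Place and voice are unchanged, so the assimilation is partial, not total.
The same holds elsewhere in the data: /g/ → [ɣ] before /ʂ/ (stop → fricative, matching a fricative) — only manner changes, and always toward the following segment.
Nothing changes in [βʊɖkɛ], [ʎogbʊ]: there the adjacent consonants already agree in manner (/ɖ/ and /k/ are both stops; /g/ and /b/ are both stops), so these forms are consistent with the same rule.
The trigger is the following segment, so the direction is regressive (anticipatory).

regressive manner assimilation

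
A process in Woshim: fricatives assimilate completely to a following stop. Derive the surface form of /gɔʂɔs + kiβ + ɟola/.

[gɔʂɔkkiɟɟola]

/s/ is the segment targeted by the rule; it sits immediately before /k/, so it assimilates completely and surfaces as [k].
The same rule applies at the second boundary: /β/ → [ɟ] next to /ɟ/.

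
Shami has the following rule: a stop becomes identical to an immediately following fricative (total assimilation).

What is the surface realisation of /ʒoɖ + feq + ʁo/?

/ɖ/ is the segment targeted by the rule; it sits immediately before /f/, so it assimilates completely and surfaces as [f].
At the second juncture, /q/ likewise becomes [ʁ] adjacent to /ʁ/.

[ʒoffeʁʁo]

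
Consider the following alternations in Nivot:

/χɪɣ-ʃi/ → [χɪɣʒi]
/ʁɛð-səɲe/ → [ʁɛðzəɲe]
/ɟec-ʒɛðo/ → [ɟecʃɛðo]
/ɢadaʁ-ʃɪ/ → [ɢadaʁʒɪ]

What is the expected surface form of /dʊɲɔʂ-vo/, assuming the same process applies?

[dʊɲɔʂfo]

The data show progressive voicing assimilation: /ʃ/ → [ʒ] after /ɣ/; /s/ → [z] after /ð/; /ʒ/ → [ʃ] after /c/; /ʃ/ → [ʒ] after /ʁ/. In each pair only voicing changes, matching the preceding consonant, while place and manner stay constant.
The rule targets /v/ (voiced labiodental fricative), which sits after the trigger /ʂ/ (voiceless).
A voiceless labiodental fricative is [f], so the surface segment is [f].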